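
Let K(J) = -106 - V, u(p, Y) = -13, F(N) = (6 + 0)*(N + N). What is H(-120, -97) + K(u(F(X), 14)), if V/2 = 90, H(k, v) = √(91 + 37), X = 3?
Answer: -286 + 8*√2 ≈ -274.69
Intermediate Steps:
H(k, v) = 8*√2 (H(k, v) = √128 = 8*√2)
F(N) = 12*N (F(N) = 6*(2*N) = 12*N)
V = 180 (V = 2*90 = 180)
K(J) = -286 (K(J) = -106 - 1*180 = -106 - 180 = -286)
H(-120, -97) + K(u(F(X), 14)) = 8*√2 - 286 = -286 + 8*√2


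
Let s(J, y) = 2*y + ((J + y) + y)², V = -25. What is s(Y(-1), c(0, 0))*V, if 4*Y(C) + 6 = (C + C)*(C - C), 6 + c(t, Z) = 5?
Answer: -1025/4 ≈ -256.25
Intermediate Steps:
c(t, Z) = -1 (c(t, Z) = -6 + 5 = -1)
Y(C) = -3/2 (Y(C) = -3/2 + ((C + C)*(C - C))/4 = -3/2 + ((2*C)*0)/4 = -3/2 + (¼)*0 = -3/2 + 0 = -3/2)
s(J, y) = (J + 2*y)² + 2*y (s(J, y) = 2*y + (J + 2*y)² = (J + 2*y)² + 2*y)
s(Y(-1), c(0, 0))*V = ((-3/2 + 2*(-1))² + 2*(-1))*(-25) = ((-3/2 - 2)² - 2)*(-25) = ((-7/2)² - 2)*(-25) = (49/4 - 2)*(-25) = (41/4)*(-25) = -1025/4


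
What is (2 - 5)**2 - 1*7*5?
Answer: -26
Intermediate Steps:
(2 - 5)**2 - 1*7*5 = (-3)**2 - 7*5 = 9 - 35 = -26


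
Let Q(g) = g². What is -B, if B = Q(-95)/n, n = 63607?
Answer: -9025/63607 ≈ -0.14189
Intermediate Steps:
B = 9025/63607 (B = (-95)²/63607 = 9025*(1/63607) = 9025/63607 ≈ 0.14189)
-B = -1*9025/63607 = -9025/63607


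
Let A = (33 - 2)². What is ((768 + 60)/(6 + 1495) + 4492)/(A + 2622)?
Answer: 6743320/5378083 ≈ 1.2539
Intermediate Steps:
A = 961 (A = 31² = 961)
((768 + 60)/(6 + 1495) + 4492)/(A + 2622) = ((768 + 60)/(6 + 1495) + 4492)/(961 + 2622) = (828/1501 + 4492)/3583 = (828*(1/1501) + 4492)*(1/3583) = (828/1501 + 4492)*(1/3583) = (6743320/1501)*(1/3583) = 6743320/5378083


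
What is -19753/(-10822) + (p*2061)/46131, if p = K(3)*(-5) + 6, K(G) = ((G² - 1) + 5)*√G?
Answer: 348350165/166409894 - 44655*√3/15377 ≈ -2.9366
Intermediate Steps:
K(G) = √G*(4 + G²) (K(G) = ((-1 + G²) + 5)*√G = (4 + G²)*√G = √G*(4 + G²))
p = 6 - 65*√3 (p = (√3*(4 + 3²))*(-5) + 6 = (√3*(4 + 9))*(-5) + 6 = (√3*13)*(-5) + 6 = (13*√3)*(-5) + 6 = -65*√3 + 6 = 6 - 65*√3 ≈ -106.58)
-19753/(-10822) + (p*2061)/46131 = -19753/(-10822) + ((6 - 65*√3)*2061)/46131 = -19753*(-1/10822) + (12366 - 133965*√3)*(1/46131) = 19753/10822 + (4122/15377 - 44655*√3/15377) = 348350165/166409894 - 44655*√3/15377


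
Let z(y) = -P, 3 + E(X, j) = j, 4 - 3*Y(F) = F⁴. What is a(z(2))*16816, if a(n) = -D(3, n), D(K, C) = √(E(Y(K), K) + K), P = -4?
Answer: -16816*√3 ≈ -29126.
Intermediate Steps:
Y(F) = 4/3 - F⁴/3
E(X, j) = -3 + j
z(y) = 4 (z(y) = -1*(-4) = 4)
D(K, C) = √(-3 + 2*K) (D(K, C) = √((-3 + K) + K) = √(-3 + 2*K))
a(n) = -√3 (a(n) = -√(-3 + 2*3) = -√(-3 + 6) = -√3)
a(z(2))*16816 = -√3*16816 = -16816*√3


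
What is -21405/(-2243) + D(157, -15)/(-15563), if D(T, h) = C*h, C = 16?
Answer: 333664335/34907809 ≈ 9.5584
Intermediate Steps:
D(T, h) = 16*h
-21405/(-2243) + D(157, -15)/(-15563) = -21405/(-2243) + (16*(-15))/(-15563) = -21405*(-1/2243) - 240*(-1/15563) = 21405/2243 + 240/15563 = 333664335/34907809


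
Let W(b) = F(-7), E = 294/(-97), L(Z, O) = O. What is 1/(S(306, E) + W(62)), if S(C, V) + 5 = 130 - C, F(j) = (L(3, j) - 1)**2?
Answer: -1/117 ≈ -0.0085470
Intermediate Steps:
E = -294/97 (E = 294*(-1/97) = -294/97 ≈ -3.0309)
F(j) = (-1 + j)**2 (F(j) = (j - 1)**2 = (-1 + j)**2)
W(b) = 64 (W(b) = (-1 - 7)**2 = (-8)**2 = 64)
S(C, V) = 125 - C (S(C, V) = -5 + (130 - C) = 125 - C)
1/(S(306, E) + W(62)) = 1/((125 - 1*306) + 64) = 1/((125 - 306) + 64) = 1/(-181 + 64) = 1/(-117) = -1/117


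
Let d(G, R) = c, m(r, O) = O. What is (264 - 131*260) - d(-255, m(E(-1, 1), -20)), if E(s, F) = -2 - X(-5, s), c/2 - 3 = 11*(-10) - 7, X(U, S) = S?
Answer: -33568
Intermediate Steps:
c = -228 (c = 6 + 2*(11*(-10) - 7) = 6 + 2*(-110 - 7) = 6 + 2*(-117) = 6 - 234 = -228)
E(s, F) = -2 - s
d(G, R) = -228
(264 - 131*260) - d(-255, m(E(-1, 1), -20)) = (264 - 131*260) - 1*(-228) = (264 - 34060) + 228 = -33796 + 228 = -33568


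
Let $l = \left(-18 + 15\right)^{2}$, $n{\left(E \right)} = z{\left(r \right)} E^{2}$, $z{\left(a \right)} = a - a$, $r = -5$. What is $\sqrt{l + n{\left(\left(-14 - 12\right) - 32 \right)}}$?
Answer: $3$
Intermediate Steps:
$z{\left(a \right)} = 0$
$n{\left(E \right)} = 0$ ($n{\left(E \right)} = 0 E^{2} = 0$)
$l = 9$ ($l = \left(-3\right)^{2} = 9$)
$\sqrt{l + n{\left(\left(-14 - 12\right) - 32 \right)}} = \sqrt{9 + 0} = \sqrt{9} = 3$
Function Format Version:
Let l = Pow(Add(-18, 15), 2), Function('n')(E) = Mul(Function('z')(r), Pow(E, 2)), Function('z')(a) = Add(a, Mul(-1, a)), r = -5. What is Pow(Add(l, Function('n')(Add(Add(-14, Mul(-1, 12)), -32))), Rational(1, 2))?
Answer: 3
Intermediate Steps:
Function('z')(a) = 0
Function('n')(E) = 0 (Function('n')(E) = Mul(0, Pow(E, 2)) = 0)
l = 9 (l = Pow(-3, 2) = 9)
Pow(Add(l, Function('n')(Add(Add(-14, Mul(-1, 12)), -32))), Rational(1, 2)) = Pow(Add(9, 0), Rational(1, 2)) = Pow(9, Rational(1, 2)) = 3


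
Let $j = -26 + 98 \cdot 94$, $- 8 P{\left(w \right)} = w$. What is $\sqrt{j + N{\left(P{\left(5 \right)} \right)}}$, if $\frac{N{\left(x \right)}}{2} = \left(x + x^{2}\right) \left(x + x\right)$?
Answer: $\frac{\sqrt{2351766}}{16} \approx 95.847$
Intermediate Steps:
$P{\left(w \right)} = - \frac{w}{8}$
$N{\left(x \right)} = 4 x \left(x + x^{2}\right)$ ($N{\left(x \right)} = 2 \left(x + x^{2}\right) \left(x + x\right) = 2 \left(x + x^{2}\right) 2 x = 2 \cdot 2 x \left(x + x^{2}\right) = 4 x \left(x + x^{2}\right)$)
$j = 9186$ ($j = -26 + 9212 = 9186$)
$\sqrt{j + N{\left(P{\left(5 \right)} \right)}} = \sqrt{9186 + 4 \left(\left(- \frac{1}{8}\right) 5\right)^{2} \left(1 - \frac{5}{8}\right)} = \sqrt{9186 + 4 \left(- \frac{5}{8}\right)^{2} \left(1 - \frac{5}{8}\right)} = \sqrt{9186 + 4 \cdot \frac{25}{64} \cdot \frac{3}{8}} = \sqrt{9186 + \frac{75}{128}} = \sqrt{\frac{1175883}{128}} = \frac{\sqrt{2351766}}{16}$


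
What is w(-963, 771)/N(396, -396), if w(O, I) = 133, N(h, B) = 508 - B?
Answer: 133/904 ≈ 0.14712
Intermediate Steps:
w(-963, 771)/N(396, -396) = 133/(508 - 1*(-396)) = 133/(508 + 396) = 133/904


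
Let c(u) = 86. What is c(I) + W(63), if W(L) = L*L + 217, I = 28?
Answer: 4272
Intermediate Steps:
W(L) = 217 + L**2 (W(L) = L**2 + 217 = 217 + L**2)
c(I) + W(63) = 86 + (217 + 63**2) = 86 + (217 + 3969) = 86 + 4186 = 4272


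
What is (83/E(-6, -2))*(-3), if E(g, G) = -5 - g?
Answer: -249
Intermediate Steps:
(83/E(-6, -2))*(-3) = (83/(-5 - 1*(-6)))*(-3) = (83/(-5 + 6))*(-3) = (83/1)*(-3) = (83*1)*(-3) = 83*(-3) = -249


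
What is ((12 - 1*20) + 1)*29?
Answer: -203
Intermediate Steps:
((12 - 1*20) + 1)*29 = ((12 - 20) + 1)*29 = (-8 + 1)*29 = -7*29 = -203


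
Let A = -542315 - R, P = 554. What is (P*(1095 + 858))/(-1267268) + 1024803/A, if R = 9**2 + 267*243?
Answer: -977875342839/384791354618 ≈ -2.5413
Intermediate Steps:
R = 64962 (R = 81 + 64881 = 64962)
A = -607277 (A = -542315 - 1*64962 = -542315 - 64962 = -607277)
(P*(1095 + 858))/(-1267268) + 1024803/A = (554*(1095 + 858))/(-1267268) + 1024803/(-607277) = (554*1953)*(-1/1267268) + 1024803*(-1/607277) = 1081962*(-1/1267268) - 1024803/607277 = -540981/633634 - 1024803/607277 = -977875342839/384791354618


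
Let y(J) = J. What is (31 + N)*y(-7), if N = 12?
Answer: -301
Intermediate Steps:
(31 + N)*y(-7) = (31 + 12)*(-7) = 43*(-7) = -301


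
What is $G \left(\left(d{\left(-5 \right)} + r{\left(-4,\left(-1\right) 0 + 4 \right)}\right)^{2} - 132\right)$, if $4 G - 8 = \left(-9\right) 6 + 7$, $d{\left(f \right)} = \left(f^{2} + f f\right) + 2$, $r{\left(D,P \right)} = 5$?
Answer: $- \frac{121563}{4} \approx -30391.0$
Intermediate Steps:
$d{\left(f \right)} = 2 + 2 f^{2}$ ($d{\left(f \right)} = \left(f^{2} + f^{2}\right) + 2 = 2 f^{2} + 2 = 2 + 2 f^{2}$)
$G = - \frac{39}{4}$ ($G = 2 + \frac{\left(-9\right) 6 + 7}{4} = 2 + \frac{-54 + 7}{4} = 2 + \frac{1}{4} \left(-47\right) = 2 - \frac{47}{4} = - \frac{39}{4} \approx -9.75$)
$G \left(\left(d{\left(-5 \right)} + r{\left(-4,\left(-1\right) 0 + 4 \right)}\right)^{2} - 132\right) = - \frac{39 \left(\left(\left(2 + 2 \left(-5\right)^{2}\right) + 5\right)^{2} - 132\right)}{4} = - \frac{39 \left(\left(\left(2 + 2 \cdot 25\right) + 5\right)^{2} - 132\right)}{4} = - \frac{39 \left(\left(\left(2 + 50\right) + 5\right)^{2} - 132\right)}{4} = - \frac{39 \left(\left(52 + 5\right)^{2} - 132\right)}{4} = - \frac{39 \left(57^{2} - 132\right)}{4} = - \frac{39 \left(3249 - 132\right)}{4} = \left(- \frac{39}{4}\right) 3117 = - \frac{121563}{4}$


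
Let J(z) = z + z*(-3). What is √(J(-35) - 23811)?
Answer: I*√23741 ≈ 154.08*I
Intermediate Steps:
J(z) = -2*z (J(z) = z - 3*z = -2*z)
√(J(-35) - 23811) = √(-2*(-35) - 23811) = √(70 - 23811) = √(-23741) = I*√23741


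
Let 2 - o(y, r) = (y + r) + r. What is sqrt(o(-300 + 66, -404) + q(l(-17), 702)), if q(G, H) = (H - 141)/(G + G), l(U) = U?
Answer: sqrt(4110)/2 ≈ 32.055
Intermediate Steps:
o(y, r) = 2 - y - 2*r (o(y, r) = 2 - ((y + r) + r) = 2 - ((r + y) + r) = 2 - (y + 2*r) = 2 + (-y - 2*r) = 2 - y - 2*r)
q(G, H) = (-141 + H)/(2*G) (q(G, H) = (-141 + H)/((2*G)) = (-141 + H)*(1/(2*G)) = (-141 + H)/(2*G))
sqrt(o(-300 + 66, -404) + q(l(-17), 702)) = sqrt((2 - (-300 + 66) - 2*(-404)) + (1/2)*(-141 + 702)/(-17)) = sqrt((2 - 1*(-234) + 808) + (1/2)*(-1/17)*561) = sqrt((2 + 234 + 808) - 33/2) = sqrt(1044 - 33/2) = sqrt(2055/2) = sqrt(4110)/2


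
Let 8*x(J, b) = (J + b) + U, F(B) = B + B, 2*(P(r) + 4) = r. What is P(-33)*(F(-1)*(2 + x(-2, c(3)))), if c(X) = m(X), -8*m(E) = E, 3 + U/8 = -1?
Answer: -6027/64 ≈ -94.172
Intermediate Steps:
U = -32 (U = -24 + 8*(-1) = -24 - 8 = -32)
P(r) = -4 + r/2
m(E) = -E/8
F(B) = 2*B
c(X) = -X/8
x(J, b) = -4 + J/8 + b/8 (x(J, b) = ((J + b) - 32)/8 = (-32 + J + b)/8 = -4 + J/8 + b/8)
P(-33)*(F(-1)*(2 + x(-2, c(3)))) = (-4 + (½)*(-33))*((2*(-1))*(2 + (-4 + (⅛)*(-2) + (-⅛*3)/8))) = (-4 - 33/2)*(-2*(2 + (-4 - ¼ + (⅛)*(-3/8)))) = -(-41)*(2 + (-4 - ¼ - 3/64)) = -(-41)*(2 - 275/64) = -(-41)*(-147)/64 = -41/2*147/32 = -6027/64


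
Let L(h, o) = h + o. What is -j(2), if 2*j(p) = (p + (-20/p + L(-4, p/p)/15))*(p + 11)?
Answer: 533/10 ≈ 53.300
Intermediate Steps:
j(p) = (11 + p)*(-⅕ + p - 20/p)/2 (j(p) = ((p + (-20/p + (-4 + p/p)/15))*(p + 11))/2 = ((p + (-20/p + (-4 + 1)*(1/15)))*(11 + p))/2 = ((p + (-20/p - 3*1/15))*(11 + p))/2 = ((p + (-20/p - ⅕))*(11 + p))/2 = ((p + (-⅕ - 20/p))*(11 + p))/2 = ((-⅕ + p - 20/p)*(11 + p))/2 = ((11 + p)*(-⅕ + p - 20/p))/2 = (11 + p)*(-⅕ + p - 20/p)/2)
-j(2) = -(-1100 + 2*(-111 + 5*2² + 54*2))/(10*2) = -(-1100 + 2*(-111 + 5*4 + 108))/(10*2) = -(-1100 + 2*(-111 + 20 + 108))/(10*2) = -(-1100 + 2*17)/(10*2) = -(-1100 + 34)/(10*2) = -(-1066)/(10*2) = -1*(-533/10) = 533/10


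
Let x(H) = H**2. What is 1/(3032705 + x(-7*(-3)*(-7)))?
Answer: 1/3054314 ≈ 3.2741e-7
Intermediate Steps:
1/(3032705 + x(-7*(-3)*(-7))) = 1/(3032705 + (-7*(-3)*(-7))**2) = 1/(3032705 + (21*(-7))**2) = 1/(3032705 + (-147)**2) = 1/(3032705 + 21609) = 1/3054314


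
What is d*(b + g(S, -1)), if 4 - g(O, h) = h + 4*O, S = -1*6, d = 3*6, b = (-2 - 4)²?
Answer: 1170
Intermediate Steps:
b = 36 (b = (-6)² = 36)
d = 18
S = -6
g(O, h) = 4 - h - 4*O (g(O, h) = 4 - (h + 4*O) = 4 + (-h - 4*O) = 4 - h - 4*O)
d*(b + g(S, -1)) = 18*(36 + (4 - 1*(-1) - 4*(-6))) = 18*(36 + (4 + 1 + 24)) = 18*(36 + 29) = 18*65 = 1170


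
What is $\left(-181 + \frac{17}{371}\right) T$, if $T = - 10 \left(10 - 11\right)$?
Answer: $- \frac{671340}{371} \approx -1809.5$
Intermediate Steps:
$T = 10$ ($T = \left(-10\right) \left(-1\right) = 10$)
$\left(-181 + \frac{17}{371}\right) T = \left(-181 + \frac{17}{371}\right) 10 = \left(- \frac{67134}{371}\right) 10 = - \frac{671340}{371}$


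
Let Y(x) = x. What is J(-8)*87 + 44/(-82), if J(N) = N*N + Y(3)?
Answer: 238967/41 ≈ 5828.5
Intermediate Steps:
J(N) = 3 + N**2 (J(N) = N*N + 3 = N**2 + 3 = 3 + N**2)
J(-8)*87 + 44/(-82) = (3 + (-8)**2)*87 + 44/(-82) = (3 + 64)*87 + 44*(-1/82) = 67*87 - 22/41 = 5829 - 22/41 = 238967/41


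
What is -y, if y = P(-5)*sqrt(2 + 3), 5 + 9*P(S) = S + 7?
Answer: sqrt(5)/3 ≈ 0.74536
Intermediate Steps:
P(S) = 2/9 + S/9 (P(S) = -5/9 + (S + 7)/9 = -5/9 + (7 + S)/9 = -5/9 + (7/9 + S/9) = 2/9 + S/9)
y = -sqrt(5)/3 (y = (2/9 + (1/9)*(-5))*sqrt(2 + 3) = (2/9 - 5/9)*sqrt(5) = -sqrt(5)/3 ≈ -0.74536)
-y = -(-1)*sqrt(5)/3 = sqrt(5)/3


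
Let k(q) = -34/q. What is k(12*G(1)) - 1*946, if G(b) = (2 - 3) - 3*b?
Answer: -22687/24 ≈ -945.29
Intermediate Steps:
G(b) = -1 - 3*b
k(12*G(1)) - 1*946 = -34*1/(12*(-1 - 3*1)) - 1*946 = -34*1/(12*(-1 - 3)) - 946 = -34/(12*(-4)) - 946 = -34/(-48) - 946 = -34*(-1/48) - 946 = 17/24 - 946 = -22687/24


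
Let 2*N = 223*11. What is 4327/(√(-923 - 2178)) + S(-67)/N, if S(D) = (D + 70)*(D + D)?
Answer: -804/2453 - 4327*I*√3101/3101 ≈ -0.32776 - 77.703*I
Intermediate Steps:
N = 2453/2 (N = (223*11)/2 = (½)*2453 = 2453/2 ≈ 1226.5)
S(D) = 2*D*(70 + D) (S(D) = (70 + D)*(2*D) = 2*D*(70 + D))
4327/(√(-923 - 2178)) + S(-67)/N = 4327/(√(-923 - 2178)) + (2*(-67)*(70 - 67))/(2453/2) = 4327/(√(-3101)) + (2*(-67)*3)*(2/2453) = 4327/((I*√3101)) - 402*2/2453 = 4327*(-I*√3101/3101) - 804/2453 = -4327*I*√3101/3101 - 804/2453 = -804/2453 - 4327*I*√3101/3101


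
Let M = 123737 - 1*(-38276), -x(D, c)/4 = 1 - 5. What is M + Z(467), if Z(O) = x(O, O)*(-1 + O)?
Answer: 169469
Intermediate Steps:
x(D, c) = 16 (x(D, c) = -4*(1 - 5) = -4*(-4) = 16)
M = 162013 (M = 123737 + 38276 = 162013)
Z(O) = -16 + 16*O (Z(O) = 16*(-1 + O) = -16 + 16*O)
M + Z(467) = 162013 + (-16 + 16*467) = 162013 + (-16 + 7472) = 162013 + 7456 = 169469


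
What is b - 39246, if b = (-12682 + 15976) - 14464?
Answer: -50416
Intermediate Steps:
b = -11170 (b = 3294 - 14464 = -11170)
b - 39246 = -11170 - 39246 = -50416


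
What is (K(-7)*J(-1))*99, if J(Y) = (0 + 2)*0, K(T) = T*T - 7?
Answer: 0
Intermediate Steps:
K(T) = -7 + T**2 (K(T) = T**2 - 7 = -7 + T**2)
J(Y) = 0 (J(Y) = 2*0 = 0)
(K(-7)*J(-1))*99 = ((-7 + (-7)**2)*0)*99 = ((-7 + 49)*0)*99 = (42*0)*99 = 0*99 = 0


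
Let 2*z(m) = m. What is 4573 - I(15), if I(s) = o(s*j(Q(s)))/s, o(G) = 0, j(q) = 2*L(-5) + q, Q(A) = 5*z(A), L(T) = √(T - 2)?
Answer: 4573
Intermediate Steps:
L(T) = √(-2 + T)
z(m) = m/2
Q(A) = 5*A/2 (Q(A) = 5*(A/2) = 5*A/2)
j(q) = q + 2*I*√7 (j(q) = 2*√(-2 - 5) + q = 2*√(-7) + q = 2*(I*√7) + q = 2*I*√7 + q = q + 2*I*√7)
I(s) = 0 (I(s) = 0/s = 0)
4573 - I(15) = 4573 - 1*0 = 4573 + 0 = 4573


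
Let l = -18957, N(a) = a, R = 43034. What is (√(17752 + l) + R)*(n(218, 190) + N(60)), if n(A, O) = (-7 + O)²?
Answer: 1443747666 + 33549*I*√1205 ≈ 1.4437e+9 + 1.1646e+6*I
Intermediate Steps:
(√(17752 + l) + R)*(n(218, 190) + N(60)) = (√(17752 - 18957) + 43034)*((-7 + 190)² + 60) = (√(-1205) + 43034)*(183² + 60) = (I*√1205 + 43034)*(33489 + 60) = (43034 + I*√1205)*33549 = 1443747666 + 33549*I*√1205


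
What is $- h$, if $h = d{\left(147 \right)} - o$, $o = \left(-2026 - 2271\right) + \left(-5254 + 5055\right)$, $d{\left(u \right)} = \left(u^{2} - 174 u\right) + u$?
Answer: $-674$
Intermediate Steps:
$d{\left(u \right)} = u^{2} - 173 u$
$o = -4496$ ($o = -4297 - 199 = -4496$)
$h = 674$ ($h = 147 \left(-173 + 147\right) - -4496 = 147 \left(-26\right) + 4496 = -3822 + 4496 = 674$)
$- h = \left(-1\right) 674 = -674$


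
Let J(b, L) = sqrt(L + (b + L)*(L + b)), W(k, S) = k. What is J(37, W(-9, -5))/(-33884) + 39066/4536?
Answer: 6511/756 - 5*sqrt(31)/33884 ≈ 8.6116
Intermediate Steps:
J(b, L) = sqrt(L + (L + b)**2) (J(b, L) = sqrt(L + (L + b)*(L + b)) = sqrt(L + (L + b)**2))
J(37, W(-9, -5))/(-33884) + 39066/4536 = sqrt(-9 + (-9 + 37)**2)/(-33884) + 39066/4536 = sqrt(-9 + 28**2)*(-1/33884) + 39066*(1/4536) = sqrt(-9 + 784)*(-1/33884) + 6511/756 = sqrt(775)*(-1/33884) + 6511/756 = (5*sqrt(31))*(-1/33884) + 6511/756 = -5*sqrt(31)/33884 + 6511/756 = 6511/756 - 5*sqrt(31)/33884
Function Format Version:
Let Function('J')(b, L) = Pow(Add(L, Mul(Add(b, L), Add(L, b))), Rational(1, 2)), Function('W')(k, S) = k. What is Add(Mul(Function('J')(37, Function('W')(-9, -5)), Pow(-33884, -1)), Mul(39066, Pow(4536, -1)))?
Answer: Add(Rational(6511, 756), Mul(Rational(-5, 33884), Pow(31, Rational(1, 2)))) ≈ 8.6116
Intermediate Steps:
Function('J')(b, L) = Pow(Add(L, Pow(Add(L, b), 2)), Rational(1, 2)) (Function('J')(b, L) = Pow(Add(L, Mul(Add(L, b), Add(L, b))), Rational(1, 2)) = Pow(Add(L, Pow(Add(L, b), 2)), Rational(1, 2)))
Add(Mul(Function('J')(37, Function('W')(-9, -5)), Pow(-33884, -1)), Mul(39066, Pow(4536, -1))) = Add(Mul(Pow(Add(-9, Pow(Add(-9, 37), 2)), Rational(1, 2)), Pow(-33884, -1)), Mul(39066, Pow(4536, -1))) = Add(Mul(Pow(Add(-9, Pow(28, 2)), Rational(1, 2)), Rational(-1, 33884)), Mul(39066, Rational(1, 4536))) = Add(Mul(Pow(Add(-9, 784), Rational(1, 2)), Rational(-1, 33884)), Rational(6511, 756)) = Add(Mul(Pow(775, Rational(1, 2)), Rational(-1, 33884)), Rational(6511, 756)) = Add(Mul(Mul(5, Pow(31, Rational(1, 2))), Rational(-1, 33884)), Rational(6511, 756)) = Add(Mul(Rational(-5, 33884), Pow(31, Rational(1, 2))), Rational(6511, 756)) = Add(Rational(6511, 756), Mul(Rational(-5, 33884), Pow(31, Rational(1, 2))))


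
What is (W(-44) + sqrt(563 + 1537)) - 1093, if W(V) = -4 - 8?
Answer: -1105 + 10*sqrt(21) ≈ -1059.2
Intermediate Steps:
W(V) = -12
(W(-44) + sqrt(563 + 1537)) - 1093 = (-12 + sqrt(563 + 1537)) - 1093 = (-12 + sqrt(2100)) - 1093 = (-12 + 10*sqrt(21)) - 1093 = -1105 + 10*sqrt(21)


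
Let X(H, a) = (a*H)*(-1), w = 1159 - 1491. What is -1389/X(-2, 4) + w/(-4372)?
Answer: -1517513/8744 ≈ -173.55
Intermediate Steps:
w = -332
X(H, a) = -H*a (X(H, a) = (H*a)*(-1) = -H*a)
-1389/X(-2, 4) + w/(-4372) = -1389/((-1*(-2)*4)) - 332/(-4372) = -1389/8 - 332*(-1/4372) = -1389*⅛ + 83/1093 = -1389/8 + 83/1093 = -1517513/8744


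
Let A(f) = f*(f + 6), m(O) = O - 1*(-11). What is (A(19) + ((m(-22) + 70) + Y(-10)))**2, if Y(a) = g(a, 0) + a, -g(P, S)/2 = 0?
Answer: 274576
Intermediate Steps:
g(P, S) = 0 (g(P, S) = -2*0 = 0)
m(O) = 11 + O (m(O) = O + 11 = 11 + O)
A(f) = f*(6 + f)
Y(a) = a (Y(a) = 0 + a = a)
(A(19) + ((m(-22) + 70) + Y(-10)))**2 = (19*(6 + 19) + (((11 - 22) + 70) - 10))**2 = (19*25 + ((-11 + 70) - 10))**2 = (475 + (59 - 10))**2 = (475 + 49)**2 = 524**2 = 274576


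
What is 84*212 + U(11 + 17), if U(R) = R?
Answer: 17836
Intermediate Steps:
84*212 + U(11 + 17) = 84*212 + (11 + 17) = 17808 + 28 = 17836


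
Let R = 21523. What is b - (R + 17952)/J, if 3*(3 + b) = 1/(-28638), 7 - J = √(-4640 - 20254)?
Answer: -30169069699/2142952902 - 118425*I*√2766/24943 ≈ -14.078 - 249.7*I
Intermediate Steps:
J = 7 - 3*I*√2766 (J = 7 - √(-4640 - 20254) = 7 - √(-24894) = 7 - 3*I*√2766 ≈ 7.0 - 157.78*I)
b = -257743/85914 (b = -3 + (⅓)/(-28638) = -3 + (⅓)*(-1/28638) = -3 - 1/85914 = -257743/85914 ≈ -3.0000)
b - (R + 17952)/J = -257743/85914 - (21523 + 17952)/(7 - 3*I*√2766) = -257743/85914 - 39475/(7 - 3*I*√2766)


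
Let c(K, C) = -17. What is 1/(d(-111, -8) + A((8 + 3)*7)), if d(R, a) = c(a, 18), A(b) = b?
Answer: 1/60 ≈ 0.016667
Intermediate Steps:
d(R, a) = -17
1/(d(-111, -8) + A((8 + 3)*7)) = 1/(-17 + (8 + 3)*7) = 1/(-17 + 11*7) = 1/(-17 + 77) = 1/60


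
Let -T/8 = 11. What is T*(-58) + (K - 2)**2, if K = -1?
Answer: 5113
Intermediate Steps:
T = -88 (T = -8*11 = -88)
T*(-58) + (K - 2)**2 = -88*(-58) + (-1 - 2)**2 = 5104 + (-3)**2 = 5104 + 9 = 5113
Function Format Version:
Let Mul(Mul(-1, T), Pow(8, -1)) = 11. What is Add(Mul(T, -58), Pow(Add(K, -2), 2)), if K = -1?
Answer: 5113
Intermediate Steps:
T = -88 (T = Mul(-8, 11) = -88)
Add(Mul(T, -58), Pow(Add(K, -2), 2)) = Add(Mul(-88, -58), Pow(Add(-1, -2), 2)) = Add(5104, Pow(-3, 2)) = Add(5104, 9) = 5113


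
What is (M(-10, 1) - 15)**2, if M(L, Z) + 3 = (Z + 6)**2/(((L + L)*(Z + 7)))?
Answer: 8579041/25600 ≈ 335.12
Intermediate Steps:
M(L, Z) = -3 + (6 + Z)**2/(2*L*(7 + Z)) (M(L, Z) = -3 + (Z + 6)**2/(((L + L)*(Z + 7))) = -3 + (6 + Z)**2/(((2*L)*(7 + Z))) = -3 + (6 + Z)**2/((2*L*(7 + Z))) = -3 + (6 + Z)**2*(1/(2*L*(7 + Z))) = -3 + (6 + Z)**2/(2*L*(7 + Z)))
(M(-10, 1) - 15)**2 = ((1/2)*((6 + 1)**2 - 42*(-10) - 6*(-10)*1)/(-10*(7 + 1)) - 15)**2 = ((1/2)*(-1/10)*(7**2 + 420 + 60)/8 - 15)**2 = ((1/2)*(-1/10)*(1/8)*(49 + 420 + 60) - 15)**2 = ((1/2)*(-1/10)*(1/8)*529 - 15)**2 = (-529/160 - 15)**2 = (-2929/160)**2 = 8579041/25600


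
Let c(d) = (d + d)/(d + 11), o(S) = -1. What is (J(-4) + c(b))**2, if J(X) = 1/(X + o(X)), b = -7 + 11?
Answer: 1/9 ≈ 0.11111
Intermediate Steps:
b = 4
c(d) = 2*d/(11 + d) (c(d) = (2*d)/(11 + d) = 2*d/(11 + d))
J(X) = 1/(-1 + X) (J(X) = 1/(X - 1) = 1/(-1 + X))
(J(-4) + c(b))**2 = (1/(-1 - 4) + 2*4/(11 + 4))**2 = (1/(-5) + 2*4/15)**2 = (-1/5 + 2*4*(1/15))**2 = (-1/5 + 8/15)**2 = (1/3)**2 = 1/9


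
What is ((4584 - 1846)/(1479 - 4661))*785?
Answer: -29045/43 ≈ -675.46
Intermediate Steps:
((4584 - 1846)/(1479 - 4661))*785 = (2738/(-3182))*785 = (2738*(-1/3182))*785 = -37/43*785 = -29045/43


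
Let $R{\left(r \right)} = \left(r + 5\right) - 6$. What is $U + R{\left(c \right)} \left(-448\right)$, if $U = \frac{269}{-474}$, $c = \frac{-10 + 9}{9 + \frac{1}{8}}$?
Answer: $\frac{17180875}{34602} \approx 496.53$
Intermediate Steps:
$c = - \frac{8}{73}$ ($c = - \frac{1}{9 + \frac{1}{8}} = - \frac{1}{\frac{73}{8}} = \left(-1\right) \frac{8}{73} = - \frac{8}{73} \approx -0.10959$)
$U = - \frac{269}{474}$ ($U = 269 \left(- \frac{1}{474}\right) = - \frac{269}{474} \approx -0.56751$)
$R{\left(r \right)} = -1 + r$ ($R{\left(r \right)} = \left(5 + r\right) - 6 = -1 + r$)
$U + R{\left(c \right)} \left(-448\right) = - \frac{269}{474} + \left(-1 - \frac{8}{73}\right) \left(-448\right) = - \frac{269}{474} - - \frac{36288}{73} = - \frac{269}{474} + \frac{36288}{73} = \frac{17180875}{34602}$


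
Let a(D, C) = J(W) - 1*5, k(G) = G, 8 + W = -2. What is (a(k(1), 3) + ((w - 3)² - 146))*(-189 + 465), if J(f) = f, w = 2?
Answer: -44160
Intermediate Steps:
W = -10 (W = -8 - 2 = -10)
a(D, C) = -15 (a(D, C) = -10 - 1*5 = -10 - 5 = -15)
(a(k(1), 3) + ((w - 3)² - 146))*(-189 + 465) = (-15 + ((2 - 3)² - 146))*(-189 + 465) = (-15 + ((-1)² - 146))*276 = (-15 + (1 - 146))*276 = (-15 - 145)*276 = -160*276 = -44160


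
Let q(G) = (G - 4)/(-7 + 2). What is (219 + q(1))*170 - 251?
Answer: 37081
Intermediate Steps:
q(G) = ⅘ - G/5 (q(G) = (-4 + G)/(-5) = (-4 + G)*(-⅕) = ⅘ - G/5)
(219 + q(1))*170 - 251 = (219 + (⅘ - ⅕*1))*170 - 251 = (219 + (⅘ - ⅕))*170 - 251 = (219 + ⅗)*170 - 251 = (1098/5)*170 - 251 = 37332 - 251 = 37081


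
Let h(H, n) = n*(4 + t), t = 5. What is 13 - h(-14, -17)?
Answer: 166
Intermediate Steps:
h(H, n) = 9*n (h(H, n) = n*(4 + 5) = n*9 = 9*n)
13 - h(-14, -17) = 13 - 9*(-17) = 13 - 1*(-153) = 13 + 153 = 166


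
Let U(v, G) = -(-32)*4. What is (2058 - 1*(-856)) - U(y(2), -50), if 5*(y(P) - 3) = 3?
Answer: 2786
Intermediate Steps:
y(P) = 18/5 (y(P) = 3 + (⅕)*3 = 3 + ⅗ = 18/5)
U(v, G) = 128 (U(v, G) = -4*(-32) = 128)
(2058 - 1*(-856)) - U(y(2), -50) = (2058 - 1*(-856)) - 1*128 = (2058 + 856) - 128 = 2914 - 128 = 2786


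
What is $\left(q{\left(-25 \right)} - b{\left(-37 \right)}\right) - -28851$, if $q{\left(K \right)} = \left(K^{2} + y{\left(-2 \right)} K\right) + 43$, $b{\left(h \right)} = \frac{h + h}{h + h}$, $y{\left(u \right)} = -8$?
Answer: $29718$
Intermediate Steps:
$b{\left(h \right)} = 1$ ($b{\left(h \right)} = \frac{2 h}{2 h} = 2 h \frac{1}{2 h} = 1$)
$q{\left(K \right)} = 43 + K^{2} - 8 K$ ($q{\left(K \right)} = \left(K^{2} - 8 K\right) + 43 = 43 + K^{2} - 8 K$)
$\left(q{\left(-25 \right)} - b{\left(-37 \right)}\right) - -28851 = \left(\left(43 + \left(-25\right)^{2} - -200\right) - 1\right) - -28851 = \left(\left(43 + 625 + 200\right) - 1\right) + 28851 = \left(868 - 1\right) + 28851 = 867 + 28851 = 29718$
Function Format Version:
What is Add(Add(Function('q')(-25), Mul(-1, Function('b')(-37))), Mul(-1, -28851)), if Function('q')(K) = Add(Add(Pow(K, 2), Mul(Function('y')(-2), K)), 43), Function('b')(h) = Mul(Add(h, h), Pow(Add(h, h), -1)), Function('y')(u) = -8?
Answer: 29718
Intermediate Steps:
Function('b')(h) = 1 (Function('b')(h) = Mul(Mul(2, h), Pow(Mul(2, h), -1)) = Mul(Mul(2, h), Mul(Rational(1, 2), Pow(h, -1))) = 1)
Function('q')(K) = Add(43, Pow(K, 2), Mul(-8, K)) (Function('q')(K) = Add(Add(Pow(K, 2), Mul(-8, K)), 43) = Add(43, Pow(K, 2), Mul(-8, K)))
Add(Add(Function('q')(-25), Mul(-1, Function('b')(-37))), Mul(-1, -28851)) = Add(Add(Add(43, Pow(-25, 2), Mul(-8, -25)), Mul(-1, 1)), Mul(-1, -28851)) = Add(Add(Add(43, 625, 200), -1), 28851) = Add(Add(868, -1), 28851) = Add(867, 28851) = 29718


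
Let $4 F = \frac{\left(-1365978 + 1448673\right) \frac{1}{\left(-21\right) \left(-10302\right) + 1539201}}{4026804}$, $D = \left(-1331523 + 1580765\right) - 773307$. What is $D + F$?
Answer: $- \frac{4939646331824072675}{9425636766096} \approx -5.2407 \cdot 10^{5}$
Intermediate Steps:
$D = -524065$ ($D = 249242 - 773307 = -524065$)
$F = \frac{27565}{9425636766096}$ ($F = \frac{\frac{-1365978 + 1448673}{\left(-21\right) \left(-10302\right) + 1539201} \cdot \frac{1}{4026804}}{4} = \frac{\frac{82695}{216342 + 1539201} \cdot \frac{1}{4026804}}{4} = \frac{\frac{82695}{1755543} \cdot \frac{1}{4026804}}{4} = \frac{82695 \cdot \frac{1}{1755543} \cdot \frac{1}{4026804}}{4} = \frac{\frac{27565}{585181} \cdot \frac{1}{4026804}}{4} = \frac{1}{4} \cdot \frac{27565}{2356409191524} = \frac{27565}{9425636766096} \approx 2.9245 \cdot 10^{-9}$)
$D + F = -524065 + \frac{27565}{9425636766096} = - \frac{4939646331824072675}{9425636766096}$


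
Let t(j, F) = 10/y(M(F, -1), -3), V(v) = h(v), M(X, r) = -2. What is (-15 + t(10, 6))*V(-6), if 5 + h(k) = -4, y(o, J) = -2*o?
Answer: 225/2 ≈ 112.50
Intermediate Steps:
h(k) = -9 (h(k) = -5 - 4 = -9)
V(v) = -9
t(j, F) = 5/2 (t(j, F) = 10/((-2*(-2))) = 10/4 = 10*(¼) = 5/2)
(-15 + t(10, 6))*V(-6) = (-15 + 5/2)*(-9) = -25/2*(-9) = 225/2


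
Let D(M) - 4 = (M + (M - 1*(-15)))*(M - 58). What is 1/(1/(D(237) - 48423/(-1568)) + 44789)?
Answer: 137303303/6149677639635 ≈ 2.2327e-5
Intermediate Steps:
D(M) = 4 + (-58 + M)*(15 + 2*M) (D(M) = 4 + (M + (M - 1*(-15)))*(M - 58) = 4 + (M + (M + 15))*(-58 + M) = 4 + (M + (15 + M))*(-58 + M) = 4 + (15 + 2*M)*(-58 + M) = 4 + (-58 + M)*(15 + 2*M))
1/(1/(D(237) - 48423/(-1568)) + 44789) = 1/(1/((-866 - 101*237 + 2*237**2) - 48423/(-1568)) + 44789) = 1/(1/((-866 - 23937 + 2*56169) - 48423*(-1/1568)) + 44789) = 1/(1/((-866 - 23937 + 112338) + 48423/1568) + 44789) = 1/(1/(87535 + 48423/1568) + 44789) = 1/(1/(137303303/1568) + 44789) = 1/(1568/137303303 + 44789) = 1/(6149677639635/137303303) = 137303303/6149677639635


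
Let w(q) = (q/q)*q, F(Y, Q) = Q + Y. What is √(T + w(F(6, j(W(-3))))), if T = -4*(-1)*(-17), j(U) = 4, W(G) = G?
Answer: I*√58 ≈ 7.6158*I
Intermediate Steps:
w(q) = q (w(q) = 1*q = q)
T = -68 (T = 4*(-17) = -68)
√(T + w(F(6, j(W(-3))))) = √(-68 + (4 + 6)) = √(-68 + 10) = √(-58) = I*√58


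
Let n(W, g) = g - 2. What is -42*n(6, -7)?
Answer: 378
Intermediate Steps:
n(W, g) = -2 + g
-42*n(6, -7) = -42*(-2 - 7) = -42*(-9) = 378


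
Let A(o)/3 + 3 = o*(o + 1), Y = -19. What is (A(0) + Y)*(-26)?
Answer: 728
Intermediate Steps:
A(o) = -9 + 3*o*(1 + o) (A(o) = -9 + 3*(o*(o + 1)) = -9 + 3*(o*(1 + o)) = -9 + 3*o*(1 + o))
(A(0) + Y)*(-26) = ((-9 + 3*0 + 3*0**2) - 19)*(-26) = ((-9 + 0 + 3*0) - 19)*(-26) = ((-9 + 0 + 0) - 19)*(-26) = (-9 - 19)*(-26) = -28*(-26) = 728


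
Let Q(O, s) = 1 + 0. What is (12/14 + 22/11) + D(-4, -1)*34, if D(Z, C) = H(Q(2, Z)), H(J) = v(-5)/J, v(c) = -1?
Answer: -218/7 ≈ -31.143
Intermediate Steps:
Q(O, s) = 1
H(J) = -1/J
D(Z, C) = -1 (D(Z, C) = -1/1 = -1*1 = -1)
(12/14 + 22/11) + D(-4, -1)*34 = (12/14 + 22/11) - 1*34 = (12*(1/14) + 22*(1/11)) - 34 = (6/7 + 2) - 34 = 20/7 - 34 = -218/7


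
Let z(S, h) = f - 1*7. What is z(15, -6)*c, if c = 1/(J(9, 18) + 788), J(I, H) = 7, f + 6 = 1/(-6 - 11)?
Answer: -74/4505 ≈ -0.016426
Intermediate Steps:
f = -103/17 (f = -6 + 1/(-6 - 11) = -6 + 1/(-17) = -6 - 1/17 = -103/17 ≈ -6.0588)
c = 1/795 (c = 1/(7 + 788) = 1/795 ≈ 0.0012579)
z(S, h) = -222/17 (z(S, h) = -103/17 - 1*7 = -103/17 - 7 = -222/17)
z(15, -6)*c = -222/17*1/795 = -74/4505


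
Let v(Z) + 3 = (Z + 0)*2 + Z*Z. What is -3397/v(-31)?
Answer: -3397/896 ≈ -3.7913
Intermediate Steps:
v(Z) = -3 + Z² + 2*Z (v(Z) = -3 + ((Z + 0)*2 + Z*Z) = -3 + (Z*2 + Z²) = -3 + (2*Z + Z²) = -3 + (Z² + 2*Z) = -3 + Z² + 2*Z)
-3397/v(-31) = -3397/(-3 + (-31)² + 2*(-31)) = -3397/(-3 + 961 - 62) = -3397/896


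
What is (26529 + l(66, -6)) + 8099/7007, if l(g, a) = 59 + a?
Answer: 2046903/77 ≈ 26583.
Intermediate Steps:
(26529 + l(66, -6)) + 8099/7007 = (26529 + (59 - 6)) + 8099/7007 = (26529 + 53) + 8099*(1/7007) = 26582 + 89/77 = 2046903/77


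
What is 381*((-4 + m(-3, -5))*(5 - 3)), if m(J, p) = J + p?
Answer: -9144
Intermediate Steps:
381*((-4 + m(-3, -5))*(5 - 3)) = 381*((-4 + (-3 - 5))*(5 - 3)) = 381*((-4 - 8)*2) = 381*(-12*2) = 381*(-24) = -9144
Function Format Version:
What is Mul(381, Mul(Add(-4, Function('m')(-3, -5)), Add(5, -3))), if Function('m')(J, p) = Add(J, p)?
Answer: -9144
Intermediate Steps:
Mul(381, Mul(Add(-4, Function('m')(-3, -5)), Add(5, -3))) = Mul(381, Mul(Add(-4, Add(-3, -5)), Add(5, -3))) = Mul(381, Mul(Add(-4, -8), 2)) = Mul(381, Mul(-12, 2)) = Mul(381, -24) = -9144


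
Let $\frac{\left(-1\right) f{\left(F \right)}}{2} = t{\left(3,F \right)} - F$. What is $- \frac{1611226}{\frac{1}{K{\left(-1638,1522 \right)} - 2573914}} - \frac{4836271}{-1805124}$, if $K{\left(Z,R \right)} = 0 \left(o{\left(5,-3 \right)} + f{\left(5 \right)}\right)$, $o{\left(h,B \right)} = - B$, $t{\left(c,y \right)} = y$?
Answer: $\frac{7486132918700518207}{1805124} \approx 4.1472 \cdot 10^{12}$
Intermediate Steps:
$f{\left(F \right)} = 0$ ($f{\left(F \right)} = - 2 \left(F - F\right) = \left(-2\right) 0 = 0$)
$K{\left(Z,R \right)} = 0$ ($K{\left(Z,R \right)} = 0 \left(\left(-1\right) \left(-3\right) + 0\right) = 0 \left(3 + 0\right) = 0 \cdot 3 = 0$)
$- \frac{1611226}{\frac{1}{K{\left(-1638,1522 \right)} - 2573914}} - \frac{4836271}{-1805124} = - \frac{1611226}{\frac{1}{0 - 2573914}} - \frac{4836271}{-1805124} = - \frac{1611226}{\frac{1}{-2573914}} - - \frac{4836271}{1805124} = - \frac{1611226}{- \frac{1}{2573914}} + \frac{4836271}{1805124} = \left(-1611226\right) \left(-2573914\right) + \frac{4836271}{1805124} = 4147157158564 + \frac{4836271}{1805124} = \frac{7486132918700518207}{1805124}$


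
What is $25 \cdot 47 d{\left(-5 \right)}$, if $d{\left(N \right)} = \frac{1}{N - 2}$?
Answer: $- \frac{1175}{7} \approx -167.86$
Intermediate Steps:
$d{\left(N \right)} = \frac{1}{-2 + N}$
$25 \cdot 47 d{\left(-5 \right)} = \frac{25 \cdot 47}{-2 - 5} = \frac{1175}{-7} = 1175 \left(- \frac{1}{7}\right) = - \frac{1175}{7}$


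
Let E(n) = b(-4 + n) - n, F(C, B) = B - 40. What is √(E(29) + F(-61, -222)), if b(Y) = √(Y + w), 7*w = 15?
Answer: √(-14259 + 7*√1330)/7 ≈ 16.905*I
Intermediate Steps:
w = 15/7 (w = (⅐)*15 = 15/7 ≈ 2.1429)
F(C, B) = -40 + B
b(Y) = √(15/7 + Y) (b(Y) = √(Y + 15/7) = √(15/7 + Y))
E(n) = -n + √(-91 + 49*n)/7 (E(n) = √(105 + 49*(-4 + n))/7 - n = √(105 + (-196 + 49*n))/7 - n = √(-91 + 49*n)/7 - n = -n + √(-91 + 49*n)/7)
√(E(29) + F(-61, -222)) = √((-1*29 + √(-91 + 49*29)/7) + (-40 - 222)) = √((-29 + √(-91 + 1421)/7) - 262) = √((-29 + √1330/7) - 262) = √(-291 + √1330/7)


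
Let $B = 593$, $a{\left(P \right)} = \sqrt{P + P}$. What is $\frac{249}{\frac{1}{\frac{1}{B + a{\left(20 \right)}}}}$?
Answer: $\frac{49219}{117203} - \frac{166 \sqrt{10}}{117203} \approx 0.41547$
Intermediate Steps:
$a{\left(P \right)} = \sqrt{2} \sqrt{P}$ ($a{\left(P \right)} = \sqrt{2 P} = \sqrt{2} \sqrt{P}$)
$\frac{249}{\frac{1}{\frac{1}{B + a{\left(20 \right)}}}} = \frac{249}{\frac{1}{\frac{1}{593 + \sqrt{2} \sqrt{20}}}} = \frac{249}{\frac{1}{\frac{1}{593 + \sqrt{2} \cdot 2 \sqrt{5}}}} = \frac{249}{\frac{1}{\frac{1}{593 + 2 \sqrt{10}}}} = \frac{249}{593 + 2 \sqrt{10}}$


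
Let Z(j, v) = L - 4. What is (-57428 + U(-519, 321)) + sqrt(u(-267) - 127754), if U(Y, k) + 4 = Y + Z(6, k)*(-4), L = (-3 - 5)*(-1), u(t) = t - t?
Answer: -57967 + I*sqrt(127754) ≈ -57967.0 + 357.43*I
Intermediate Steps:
u(t) = 0
L = 8 (L = -8*(-1) = 8)
Z(j, v) = 4 (Z(j, v) = 8 - 4 = 4)
U(Y, k) = -20 + Y (U(Y, k) = -4 + (Y + 4*(-4)) = -4 + (Y - 16) = -4 + (-16 + Y) = -20 + Y)
(-57428 + U(-519, 321)) + sqrt(u(-267) - 127754) = (-57428 + (-20 - 519)) + sqrt(0 - 127754) = (-57428 - 539) + sqrt(-127754) = -57967 + I*sqrt(127754)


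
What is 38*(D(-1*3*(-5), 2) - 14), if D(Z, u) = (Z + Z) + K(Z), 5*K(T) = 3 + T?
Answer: 3724/5 ≈ 744.80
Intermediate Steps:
K(T) = ⅗ + T/5 (K(T) = (3 + T)/5 = ⅗ + T/5)
D(Z, u) = ⅗ + 11*Z/5 (D(Z, u) = (Z + Z) + (⅗ + Z/5) = 2*Z + (⅗ + Z/5) = ⅗ + 11*Z/5)
38*(D(-1*3*(-5), 2) - 14) = 38*((⅗ + 11*(-1*3*(-5))/5) - 14) = 38*((⅗ + 11*(-3*(-5))/5) - 14) = 38*((⅗ + (11/5)*15) - 14) = 38*((⅗ + 33) - 14) = 38*(168/5 - 14) = 38*(98/5) = 3724/5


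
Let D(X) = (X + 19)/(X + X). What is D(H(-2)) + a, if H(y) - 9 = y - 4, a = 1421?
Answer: 4274/3 ≈ 1424.7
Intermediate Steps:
H(y) = 5 + y (H(y) = 9 + (y - 4) = 9 + (-4 + y) = 5 + y)
D(X) = (19 + X)/(2*X) (D(X) = (19 + X)/((2*X)) = (19 + X)*(1/(2*X)) = (19 + X)/(2*X))
D(H(-2)) + a = (19 + (5 - 2))/(2*(5 - 2)) + 1421 = (1/2)*(19 + 3)/3 + 1421 = (1/2)*(1/3)*22 + 1421 = 11/3 + 1421 = 4274/3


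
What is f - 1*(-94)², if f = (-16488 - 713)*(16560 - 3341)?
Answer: -227388855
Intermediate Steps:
f = -227380019 (f = -17201*13219 = -227380019)
f - 1*(-94)² = -227380019 - 1*(-94)² = -227380019 - 1*8836 = -227380019 - 8836 = -227388855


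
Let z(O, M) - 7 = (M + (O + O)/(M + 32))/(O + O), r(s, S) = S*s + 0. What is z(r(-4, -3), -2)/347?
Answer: 139/6940 ≈ 0.020029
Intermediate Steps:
r(s, S) = S*s
z(O, M) = 7 + (M + 2*O/(32 + M))/(2*O) (z(O, M) = 7 + (M + (O + O)/(M + 32))/(O + O) = 7 + (M + (2*O)/(32 + M))/((2*O)) = 7 + (M + 2*O/(32 + M))*(1/(2*O)) = 7 + (M + 2*O/(32 + M))/(2*O))
z(r(-4, -3), -2)/347 = (((-2)**2 + 32*(-2) + 450*(-3*(-4)) + 14*(-2)*(-3*(-4)))/(2*((-3*(-4)))*(32 - 2)))/347 = ((1/2)*(4 - 64 + 450*12 + 14*(-2)*12)/(12*30))*(1/347) = ((1/2)*(1/12)*(1/30)*(4 - 64 + 5400 - 336))*(1/347) = ((1/2)*(1/12)*(1/30)*5004)*(1/347) = (139/20)*(1/347) = 139/6940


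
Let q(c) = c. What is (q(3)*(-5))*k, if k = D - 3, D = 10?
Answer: -105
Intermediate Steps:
k = 7 (k = 10 - 3 = 7)
(q(3)*(-5))*k = (3*(-5))*7 = -15*7 = -105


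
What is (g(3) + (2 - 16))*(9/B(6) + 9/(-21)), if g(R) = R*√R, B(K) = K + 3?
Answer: -8 + 12*√3/7 ≈ -5.0308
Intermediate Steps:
B(K) = 3 + K
g(R) = R^(3/2)
(g(3) + (2 - 16))*(9/B(6) + 9/(-21)) = (3^(3/2) + (2 - 16))*(9/(3 + 6) + 9/(-21)) = (3*√3 - 14)*(9/9 + 9*(-1/21)) = (-14 + 3*√3)*(9*(⅑) - 3/7) = (-14 + 3*√3)*(1 - 3/7) = (-14 + 3*√3)*(4/7) = -8 + 12*√3/7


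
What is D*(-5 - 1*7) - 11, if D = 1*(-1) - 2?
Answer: 25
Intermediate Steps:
D = -3 (D = -1 - 2 = -3)
D*(-5 - 1*7) - 11 = -3*(-5 - 1*7) - 11 = -3*(-5 - 7) - 11 = -3*(-12) - 11 = 36 - 11 = 25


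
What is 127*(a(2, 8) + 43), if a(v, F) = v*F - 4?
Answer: 6985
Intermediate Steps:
a(v, F) = -4 + F*v (a(v, F) = F*v - 4 = -4 + F*v)
127*(a(2, 8) + 43) = 127*((-4 + 8*2) + 43) = 127*((-4 + 16) + 43) = 127*(12 + 43) = 127*55 = 6985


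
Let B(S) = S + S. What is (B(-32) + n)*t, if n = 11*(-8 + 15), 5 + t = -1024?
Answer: -13377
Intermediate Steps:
t = -1029 (t = -5 - 1024 = -1029)
B(S) = 2*S
n = 77 (n = 11*7 = 77)
(B(-32) + n)*t = (2*(-32) + 77)*(-1029) = (-64 + 77)*(-1029) = 13*(-1029) = -13377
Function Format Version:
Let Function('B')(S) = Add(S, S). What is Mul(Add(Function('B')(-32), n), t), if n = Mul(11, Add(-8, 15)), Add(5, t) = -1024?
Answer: -13377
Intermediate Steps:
t = -1029 (t = Add(-5, -1024) = -1029)
Function('B')(S) = Mul(2, S)
n = 77 (n = Mul(11, 7) = 77)
Mul(Add(Function('B')(-32), n), t) = Mul(Add(Mul(2, -32), 77), -1029) = Mul(Add(-64, 77), -1029) = Mul(13, -1029) = -13377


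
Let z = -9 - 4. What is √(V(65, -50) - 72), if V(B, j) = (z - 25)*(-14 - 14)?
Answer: 4*√62 ≈ 31.496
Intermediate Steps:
z = -13
V(B, j) = 1064 (V(B, j) = (-13 - 25)*(-14 - 14) = -38*(-28) = 1064)
√(V(65, -50) - 72) = √(1064 - 72) = √992 = 4*√62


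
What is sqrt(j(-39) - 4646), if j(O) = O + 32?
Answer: 3*I*sqrt(517) ≈ 68.213*I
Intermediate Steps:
j(O) = 32 + O
sqrt(j(-39) - 4646) = sqrt((32 - 39) - 4646) = sqrt(-7 - 4646) = sqrt(-4653) = 3*I*sqrt(517)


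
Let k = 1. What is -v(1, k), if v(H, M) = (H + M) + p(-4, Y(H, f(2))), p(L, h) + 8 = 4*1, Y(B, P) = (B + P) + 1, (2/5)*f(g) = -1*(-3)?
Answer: 2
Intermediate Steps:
f(g) = 15/2 (f(g) = 5*(-1*(-3))/2 = (5/2)*3 = 15/2)
Y(B, P) = 1 + B + P
p(L, h) = -4 (p(L, h) = -8 + 4*1 = -8 + 4 = -4)
v(H, M) = -4 + H + M (v(H, M) = (H + M) - 4 = -4 + H + M)
-v(1, k) = -(-4 + 1 + 1) = -1*(-2) = 2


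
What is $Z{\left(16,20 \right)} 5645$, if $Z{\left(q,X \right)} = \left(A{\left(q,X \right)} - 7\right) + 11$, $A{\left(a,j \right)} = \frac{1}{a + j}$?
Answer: $\frac{818525}{36} \approx 22737.0$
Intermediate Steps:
$Z{\left(q,X \right)} = 4 + \frac{1}{X + q}$ ($Z{\left(q,X \right)} = \left(\frac{1}{q + X} - 7\right) + 11 = \left(\frac{1}{X + q} - 7\right) + 11 = \left(-7 + \frac{1}{X + q}\right) + 11 = 4 + \frac{1}{X + q}$)
$Z{\left(16,20 \right)} 5645 = \left(4 + \frac{1}{20 + 16}\right) 5645 = \left(4 + \frac{1}{36}\right) 5645 = \frac{145}{36} \cdot 5645 = \frac{818525}{36}$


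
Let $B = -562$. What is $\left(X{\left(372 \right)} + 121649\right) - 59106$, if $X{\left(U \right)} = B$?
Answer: $61981$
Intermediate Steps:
$X{\left(U \right)} = -562$
$\left(X{\left(372 \right)} + 121649\right) - 59106 = \left(-562 + 121649\right) - 59106 = 121087 - 59106 = 61981$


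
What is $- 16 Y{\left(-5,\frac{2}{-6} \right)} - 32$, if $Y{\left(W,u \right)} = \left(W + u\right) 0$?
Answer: $-32$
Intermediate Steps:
$Y{\left(W,u \right)} = 0$
$- 16 Y{\left(-5,\frac{2}{-6} \right)} - 32 = \left(-16\right) 0 - 32 = 0 - 32 = -32$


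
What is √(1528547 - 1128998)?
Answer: √399549 ≈ 632.10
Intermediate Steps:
√(1528547 - 1128998) = √399549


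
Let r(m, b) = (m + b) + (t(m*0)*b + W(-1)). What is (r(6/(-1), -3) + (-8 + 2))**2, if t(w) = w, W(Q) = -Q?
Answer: 196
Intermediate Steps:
r(m, b) = 1 + b + m (r(m, b) = (m + b) + ((m*0)*b - 1*(-1)) = (b + m) + (0*b + 1) = (b + m) + (0 + 1) = (b + m) + 1 = 1 + b + m)
(r(6/(-1), -3) + (-8 + 2))**2 = ((1 - 3 + 6/(-1)) + (-8 + 2))**2 = ((1 - 3 + 6*(-1)) - 6)**2 = ((1 - 3 - 6) - 6)**2 = (-8 - 6)**2 = (-14)**2 = 196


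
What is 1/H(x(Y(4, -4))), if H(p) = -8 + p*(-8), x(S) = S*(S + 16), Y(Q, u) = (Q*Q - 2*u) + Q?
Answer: -1/9864 ≈ -0.00010138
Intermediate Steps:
Y(Q, u) = Q + Q² - 2*u (Y(Q, u) = (Q² - 2*u) + Q = Q + Q² - 2*u)
x(S) = S*(16 + S)
H(p) = -8 - 8*p
1/H(x(Y(4, -4))) = 1/(-8 - 8*(4 + 4² - 2*(-4))*(16 + (4 + 4² - 2*(-4)))) = 1/(-8 - 8*(4 + 16 + 8)*(16 + (4 + 16 + 8))) = 1/(-8 - 224*(16 + 28)) = 1/(-8 - 224*44) = 1/(-8 - 8*1232) = 1/(-8 - 9856) = 1/(-9864) = -1/9864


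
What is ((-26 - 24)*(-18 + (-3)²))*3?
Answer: 1350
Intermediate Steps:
((-26 - 24)*(-18 + (-3)²))*3 = -50*(-18 + 9)*3 = -50*(-9)*3 = 450*3 = 1350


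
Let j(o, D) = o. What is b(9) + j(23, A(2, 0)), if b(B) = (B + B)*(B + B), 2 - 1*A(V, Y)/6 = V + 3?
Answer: 347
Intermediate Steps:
A(V, Y) = -6 - 6*V (A(V, Y) = 12 - 6*(V + 3) = 12 - 6*(3 + V) = 12 + (-18 - 6*V) = -6 - 6*V)
b(B) = 4*B² (b(B) = (2*B)*(2*B) = 4*B²)
b(9) + j(23, A(2, 0)) = 4*9² + 23 = 4*81 + 23 = 324 + 23 = 347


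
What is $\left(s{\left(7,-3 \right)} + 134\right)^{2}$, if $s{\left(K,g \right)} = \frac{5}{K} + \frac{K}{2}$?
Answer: $\frac{3744225}{196} \approx 19103.0$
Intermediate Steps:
$s{\left(K,g \right)} = \frac{K}{2} + \frac{5}{K}$ ($s{\left(K,g \right)} = \frac{5}{K} + K \frac{1}{2} = \frac{5}{K} + \frac{K}{2} = \frac{K}{2} + \frac{5}{K}$)
$\left(s{\left(7,-3 \right)} + 134\right)^{2} = \left(\left(\frac{1}{2} \cdot 7 + \frac{5}{7}\right) + 134\right)^{2} = \left(\left(\frac{7}{2} + 5 \cdot \frac{1}{7}\right) + 134\right)^{2} = \left(\left(\frac{7}{2} + \frac{5}{7}\right) + 134\right)^{2} = \left(\frac{59}{14} + 134\right)^{2} = \left(\frac{1935}{14}\right)^{2} = \frac{3744225}{196}$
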